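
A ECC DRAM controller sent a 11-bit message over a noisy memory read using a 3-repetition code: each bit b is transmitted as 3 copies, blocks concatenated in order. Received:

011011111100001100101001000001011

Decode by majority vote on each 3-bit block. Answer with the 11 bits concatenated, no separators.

Block 1 (011): 2 ones → 1
Block 2 (011): 2 ones → 1
Block 3 (111): 3 ones → 1
Block 4 (100): 1 one → 0
Block 5 (001): 1 one → 0
Block 6 (100): 1 one → 0
Block 7 (101): 2 ones → 1
Block 8 (001): 1 one → 0
Block 9 (000): 0 ones → 0
Block 10 (001): 1 one → 0
Block 11 (011): 2 ones → 1

11100010001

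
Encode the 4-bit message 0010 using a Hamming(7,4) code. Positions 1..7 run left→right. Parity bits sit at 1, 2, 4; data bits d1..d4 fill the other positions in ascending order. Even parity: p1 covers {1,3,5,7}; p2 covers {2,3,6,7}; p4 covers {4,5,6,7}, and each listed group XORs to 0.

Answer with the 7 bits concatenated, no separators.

Place data at non-parity positions: p1 p2 0 p4 0 1 0
p1 (pos 1,3,5,7): XOR of data positions = 0⊕0⊕0 = 0
p2 (pos 2,3,6,7): XOR of data positions = 0⊕1⊕0 = 1
p4 (pos 4,5,6,7): XOR of data positions = 0⊕1⊕0 = 1
Codeword: 0101010

0101010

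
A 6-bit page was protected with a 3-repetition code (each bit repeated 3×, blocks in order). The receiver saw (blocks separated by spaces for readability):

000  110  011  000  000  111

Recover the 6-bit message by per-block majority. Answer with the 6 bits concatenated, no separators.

Block 1 (000): 0 ones → 0
Block 2 (110): 2 ones → 1
Block 3 (011): 2 ones → 1
Block 4 (000): 0 ones → 0
Block 5 (000): 0 ones → 0
Block 6 (111): 3 ones → 1

011001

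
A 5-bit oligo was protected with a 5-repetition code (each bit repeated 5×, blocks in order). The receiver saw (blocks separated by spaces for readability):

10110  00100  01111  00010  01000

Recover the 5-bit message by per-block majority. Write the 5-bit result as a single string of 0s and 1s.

Block 1 (10110): 3 ones → 1
Block 2 (00100): 1 one → 0
Block 3 (01111): 4 ones → 1
Block 4 (00010): 1 one → 0
Block 5 (01000): 1 one → 0

10100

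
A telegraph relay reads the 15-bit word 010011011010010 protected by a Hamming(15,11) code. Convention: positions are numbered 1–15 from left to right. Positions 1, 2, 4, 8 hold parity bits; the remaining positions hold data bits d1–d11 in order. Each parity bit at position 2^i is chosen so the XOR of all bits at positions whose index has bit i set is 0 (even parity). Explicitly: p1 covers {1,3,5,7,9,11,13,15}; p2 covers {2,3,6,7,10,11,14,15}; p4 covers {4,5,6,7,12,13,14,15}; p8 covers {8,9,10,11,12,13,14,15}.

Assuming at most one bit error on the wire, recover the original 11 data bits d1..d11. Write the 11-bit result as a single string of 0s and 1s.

00101010010

s1 (pos 1,3,5,7,9,11,13,15): 0⊕0⊕1⊕0⊕1⊕1⊕0⊕0 = 1
s2 (pos 2,3,6,7,10,11,14,15): 1⊕0⊕1⊕0⊕0⊕1⊕1⊕0 = 0
s4 (pos 4,5,6,7,12,13,14,15): 0⊕1⊕1⊕0⊕0⊕0⊕1⊕0 = 1
s8 (pos 8,9,10,11,12,13,14,15): 1⊕1⊕0⊕1⊕0⊕0⊕1⊕0 = 0
Syndrome s8…s1 = 0101 → error at position 5.
Flip position 5: 010011011010010 → 010001011010010
Read data bits from positions 3,5,6,7,9,10,11,12,13,14,15: 00101010010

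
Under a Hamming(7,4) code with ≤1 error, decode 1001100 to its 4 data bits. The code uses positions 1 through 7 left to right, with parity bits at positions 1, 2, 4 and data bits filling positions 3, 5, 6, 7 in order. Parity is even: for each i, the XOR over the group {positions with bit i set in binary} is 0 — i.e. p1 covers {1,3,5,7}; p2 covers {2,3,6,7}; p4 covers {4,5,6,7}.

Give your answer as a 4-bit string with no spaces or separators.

s1 (pos 1,3,5,7): 1⊕0⊕1⊕0 = 0
s2 (pos 2,3,6,7): 0⊕0⊕0⊕0 = 0
s4 (pos 4,5,6,7): 1⊕1⊕0⊕0 = 0
Syndrome s4…s1 = 000 → no error.
Read data bits from positions 3,5,6,7: 0100

0100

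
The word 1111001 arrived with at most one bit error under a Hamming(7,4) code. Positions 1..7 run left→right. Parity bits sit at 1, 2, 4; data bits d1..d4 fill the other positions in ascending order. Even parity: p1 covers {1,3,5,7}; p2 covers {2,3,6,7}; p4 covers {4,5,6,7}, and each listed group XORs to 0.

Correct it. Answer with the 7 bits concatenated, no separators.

s1 (pos 1,3,5,7): 1⊕1⊕0⊕1 = 1
s2 (pos 2,3,6,7): 1⊕1⊕0⊕1 = 1
s4 (pos 4,5,6,7): 1⊕0⊕0⊕1 = 0
Syndrome s4…s1 = 011 → error at position 3.
Flip position 3: 1111001 → 1101001

1101001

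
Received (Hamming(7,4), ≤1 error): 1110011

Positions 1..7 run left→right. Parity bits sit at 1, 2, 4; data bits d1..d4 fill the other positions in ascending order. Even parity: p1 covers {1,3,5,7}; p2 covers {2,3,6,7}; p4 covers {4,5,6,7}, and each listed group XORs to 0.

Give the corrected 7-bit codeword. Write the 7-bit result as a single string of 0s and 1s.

0110011

s1 (pos 1,3,5,7): 1⊕1⊕0⊕1 = 1
s2 (pos 2,3,6,7): 1⊕1⊕1⊕1 = 0
s4 (pos 4,5,6,7): 0⊕0⊕1⊕1 = 0
Syndrome s4…s1 = 001 → error at position 1.
Flip position 1: 1110011 → 0110011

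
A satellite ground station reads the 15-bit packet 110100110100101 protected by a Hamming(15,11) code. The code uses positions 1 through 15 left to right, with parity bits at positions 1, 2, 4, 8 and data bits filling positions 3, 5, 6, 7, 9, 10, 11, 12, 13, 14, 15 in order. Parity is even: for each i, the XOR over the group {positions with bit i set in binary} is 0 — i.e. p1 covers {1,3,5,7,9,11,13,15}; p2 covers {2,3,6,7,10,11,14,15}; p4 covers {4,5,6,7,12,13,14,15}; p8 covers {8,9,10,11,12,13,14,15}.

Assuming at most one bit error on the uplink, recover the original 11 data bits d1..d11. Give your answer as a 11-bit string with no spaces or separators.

00010100101

s1 (pos 1,3,5,7,9,11,13,15): 1⊕0⊕0⊕1⊕0⊕0⊕1⊕1 = 0
s2 (pos 2,3,6,7,10,11,14,15): 1⊕0⊕0⊕1⊕1⊕0⊕0⊕1 = 0
s4 (pos 4,5,6,7,12,13,14,15): 1⊕0⊕0⊕1⊕0⊕1⊕0⊕1 = 0
s8 (pos 8,9,10,11,12,13,14,15): 1⊕0⊕1⊕0⊕0⊕1⊕0⊕1 = 0
Syndrome s8…s1 = 0000 → no error.
Read data bits from positions 3,5,6,7,9,10,11,12,13,14,15: 00010100101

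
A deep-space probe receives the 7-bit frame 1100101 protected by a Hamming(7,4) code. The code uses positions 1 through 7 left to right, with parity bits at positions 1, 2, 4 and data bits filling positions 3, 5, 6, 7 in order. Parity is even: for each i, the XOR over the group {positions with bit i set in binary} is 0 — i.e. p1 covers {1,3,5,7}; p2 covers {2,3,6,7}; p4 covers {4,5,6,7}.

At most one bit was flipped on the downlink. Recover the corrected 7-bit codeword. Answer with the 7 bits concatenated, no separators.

0100101

s1 (pos 1,3,5,7): 1⊕0⊕1⊕1 = 1
s2 (pos 2,3,6,7): 1⊕0⊕0⊕1 = 0
s4 (pos 4,5,6,7): 0⊕1⊕0⊕1 = 0
Syndrome s4…s1 = 001 → error at position 1.
Flip position 1: 1100101 → 0100101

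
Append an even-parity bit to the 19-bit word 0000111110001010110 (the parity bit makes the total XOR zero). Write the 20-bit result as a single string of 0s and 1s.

00001111100010101101

XOR of the 19 data bits: 0⊕0⊕0⊕0⊕1⊕1⊕1⊕1⊕1⊕0⊕0⊕0⊕1⊕0⊕1⊕0⊕1⊕1⊕0 = 1
Parity bit = 1 (so all 20 bits XOR to 0).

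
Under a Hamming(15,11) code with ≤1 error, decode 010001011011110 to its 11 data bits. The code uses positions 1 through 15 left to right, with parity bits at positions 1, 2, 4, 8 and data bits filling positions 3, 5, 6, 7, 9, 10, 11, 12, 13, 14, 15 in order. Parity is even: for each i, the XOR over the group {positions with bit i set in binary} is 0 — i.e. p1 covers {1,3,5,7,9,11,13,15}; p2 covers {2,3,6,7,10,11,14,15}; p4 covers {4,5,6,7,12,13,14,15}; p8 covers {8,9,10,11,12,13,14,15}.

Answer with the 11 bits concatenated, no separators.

s1 (pos 1,3,5,7,9,11,13,15): 0⊕0⊕0⊕0⊕1⊕1⊕1⊕0 = 1
s2 (pos 2,3,6,7,10,11,14,15): 1⊕0⊕1⊕0⊕0⊕1⊕1⊕0 = 0
s4 (pos 4,5,6,7,12,13,14,15): 0⊕0⊕1⊕0⊕1⊕1⊕1⊕0 = 0
s8 (pos 8,9,10,11,12,13,14,15): 1⊕1⊕0⊕1⊕1⊕1⊕1⊕0 = 0
Syndrome s8…s1 = 0001 → error at position 1.
Flip position 1: 010001011011110 → 110001011011110
Read data bits from positions 3,5,6,7,9,10,11,12,13,14,15: 00101011110

00101011110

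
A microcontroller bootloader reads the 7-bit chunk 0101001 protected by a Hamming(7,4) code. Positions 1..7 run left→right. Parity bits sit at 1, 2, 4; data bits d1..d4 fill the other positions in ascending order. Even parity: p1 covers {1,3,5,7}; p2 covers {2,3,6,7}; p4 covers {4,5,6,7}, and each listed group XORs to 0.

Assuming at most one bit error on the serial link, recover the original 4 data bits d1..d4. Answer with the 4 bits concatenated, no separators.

s1 (pos 1,3,5,7): 0⊕0⊕0⊕1 = 1
s2 (pos 2,3,6,7): 1⊕0⊕0⊕1 = 0
s4 (pos 4,5,6,7): 1⊕0⊕0⊕1 = 0
Syndrome s4…s1 = 001 → error at position 1.
Flip position 1: 0101001 → 1101001
Read data bits from positions 3,5,6,7: 0001

0001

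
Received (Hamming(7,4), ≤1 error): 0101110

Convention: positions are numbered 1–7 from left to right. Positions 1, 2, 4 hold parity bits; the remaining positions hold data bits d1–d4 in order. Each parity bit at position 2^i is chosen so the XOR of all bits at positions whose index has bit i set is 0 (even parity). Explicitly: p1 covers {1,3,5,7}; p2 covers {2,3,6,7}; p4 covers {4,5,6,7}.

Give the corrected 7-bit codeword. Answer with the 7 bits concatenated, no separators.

0101010

s1 (pos 1,3,5,7): 0⊕0⊕1⊕0 = 1
s2 (pos 2,3,6,7): 1⊕0⊕1⊕0 = 0
s4 (pos 4,5,6,7): 1⊕1⊕1⊕0 = 1
Syndrome s4…s1 = 101 → error at position 5.
Flip position 5: 0101110 → 0101010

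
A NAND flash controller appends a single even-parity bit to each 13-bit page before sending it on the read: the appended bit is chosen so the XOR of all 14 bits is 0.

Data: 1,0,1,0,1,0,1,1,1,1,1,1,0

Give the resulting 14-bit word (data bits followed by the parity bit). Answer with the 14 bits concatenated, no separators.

10101011111101

XOR of the 13 data bits: 1⊕0⊕1⊕0⊕1⊕0⊕1⊕1⊕1⊕1⊕1⊕1⊕0 = 1
Parity bit = 1 (so all 14 bits XOR to 0).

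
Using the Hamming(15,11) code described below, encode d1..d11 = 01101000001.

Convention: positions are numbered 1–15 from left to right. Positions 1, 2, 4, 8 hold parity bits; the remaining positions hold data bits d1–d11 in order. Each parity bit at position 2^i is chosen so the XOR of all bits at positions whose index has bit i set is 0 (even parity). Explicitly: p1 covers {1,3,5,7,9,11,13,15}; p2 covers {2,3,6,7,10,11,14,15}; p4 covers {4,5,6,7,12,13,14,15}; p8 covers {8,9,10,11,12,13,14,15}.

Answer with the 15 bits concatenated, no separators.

Place data at non-parity positions: p1 p2 0 p4 1 1 0 p8 1 0 0 0 0 0 1
p1 (pos 1,3,5,7,9,11,13,15): XOR of data positions = 0⊕1⊕0⊕1⊕0⊕0⊕1 = 1
p2 (pos 2,3,6,7,10,11,14,15): XOR of data positions = 0⊕1⊕0⊕0⊕0⊕0⊕1 = 0
p4 (pos 4,5,6,7,12,13,14,15): XOR of data positions = 1⊕1⊕0⊕0⊕0⊕0⊕1 = 1
p8 (pos 8,9,10,11,12,13,14,15): XOR of data positions = 1⊕0⊕0⊕0⊕0⊕0⊕1 = 0
Codeword: 100111001000001

100111001000001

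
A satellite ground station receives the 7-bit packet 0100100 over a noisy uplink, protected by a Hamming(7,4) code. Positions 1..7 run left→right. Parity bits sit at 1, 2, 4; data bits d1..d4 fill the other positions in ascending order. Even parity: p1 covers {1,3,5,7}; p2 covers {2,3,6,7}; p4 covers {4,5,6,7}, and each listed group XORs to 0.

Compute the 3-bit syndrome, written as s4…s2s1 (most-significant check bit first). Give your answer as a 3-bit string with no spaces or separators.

111

s1 (pos 1,3,5,7): 0⊕0⊕1⊕0 = 1
s2 (pos 2,3,6,7): 1⊕0⊕0⊕0 = 1
s4 (pos 4,5,6,7): 0⊕1⊕0⊕0 = 1
Syndrome s4…s1 = 111 → error at position 7.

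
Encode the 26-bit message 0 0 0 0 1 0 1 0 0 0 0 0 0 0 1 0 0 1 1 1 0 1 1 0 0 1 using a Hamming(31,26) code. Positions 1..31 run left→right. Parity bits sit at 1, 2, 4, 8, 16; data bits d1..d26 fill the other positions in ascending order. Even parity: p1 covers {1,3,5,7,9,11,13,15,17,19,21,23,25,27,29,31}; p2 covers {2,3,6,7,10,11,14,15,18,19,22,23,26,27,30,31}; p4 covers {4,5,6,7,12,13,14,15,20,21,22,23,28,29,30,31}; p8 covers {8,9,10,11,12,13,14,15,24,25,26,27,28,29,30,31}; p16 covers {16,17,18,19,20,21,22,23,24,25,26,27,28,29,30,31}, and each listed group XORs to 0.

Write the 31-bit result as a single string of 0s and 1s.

0000000110100001000100111011001

Place data at non-parity positions: p1 p2 0 p4 0 0 0 p8 1 0 1 0 0 0 0 p16 0 0 0 1 0 0 1 1 1 0 1 1 0 0 1
p1 (pos 1,3,5,7,9,11,13,15,17,19,21,23,25,27,29,31): XOR of data positions = 0⊕0⊕0⊕1⊕1⊕0⊕0⊕0⊕0⊕0⊕1⊕1⊕1⊕0⊕1 = 0
p2 (pos 2,3,6,7,10,11,14,15,18,19,22,23,26,27,30,31): XOR of data positions = 0⊕0⊕0⊕0⊕1⊕0⊕0⊕0⊕0⊕0⊕1⊕0⊕1⊕0⊕1 = 0
p4 (pos 4,5,6,7,12,13,14,15,20,21,22,23,28,29,30,31): XOR of data positions = 0⊕0⊕0⊕0⊕0⊕0⊕0⊕1⊕0⊕0⊕1⊕1⊕0⊕0⊕1 = 0
p8 (pos 8,9,10,11,12,13,14,15,24,25,26,27,28,29,30,31): XOR of data positions = 1⊕0⊕1⊕0⊕0⊕0⊕0⊕1⊕1⊕0⊕1⊕1⊕0⊕0⊕1 = 1
p16 (pos 16,17,18,19,20,21,22,23,24,25,26,27,28,29,30,31): XOR of data positions = 0⊕0⊕0⊕1⊕0⊕0⊕1⊕1⊕1⊕0⊕1⊕1⊕0⊕0⊕1 = 1
Codeword: 0000000110100001000100111011001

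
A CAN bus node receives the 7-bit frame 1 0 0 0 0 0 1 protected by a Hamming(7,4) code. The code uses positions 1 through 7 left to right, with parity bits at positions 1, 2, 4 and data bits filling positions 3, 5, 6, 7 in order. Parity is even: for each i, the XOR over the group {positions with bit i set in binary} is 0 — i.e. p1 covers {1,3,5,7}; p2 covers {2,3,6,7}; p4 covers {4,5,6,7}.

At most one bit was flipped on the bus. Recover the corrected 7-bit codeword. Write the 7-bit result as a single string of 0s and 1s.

s1 (pos 1,3,5,7): 1⊕0⊕0⊕1 = 0
s2 (pos 2,3,6,7): 0⊕0⊕0⊕1 = 1
s4 (pos 4,5,6,7): 0⊕0⊕0⊕1 = 1
Syndrome s4…s1 = 110 → error at position 6.
Flip position 6: 1000001 → 1000011

1000011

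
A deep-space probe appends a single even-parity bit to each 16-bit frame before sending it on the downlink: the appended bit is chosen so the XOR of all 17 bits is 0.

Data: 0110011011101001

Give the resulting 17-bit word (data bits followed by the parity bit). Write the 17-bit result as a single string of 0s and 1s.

01100110111010011

XOR of the 16 data bits: 0⊕1⊕1⊕0⊕0⊕1⊕1⊕0⊕1⊕1⊕1⊕0⊕1⊕0⊕0⊕1 = 1
Parity bit = 1 (so all 17 bits XOR to 0).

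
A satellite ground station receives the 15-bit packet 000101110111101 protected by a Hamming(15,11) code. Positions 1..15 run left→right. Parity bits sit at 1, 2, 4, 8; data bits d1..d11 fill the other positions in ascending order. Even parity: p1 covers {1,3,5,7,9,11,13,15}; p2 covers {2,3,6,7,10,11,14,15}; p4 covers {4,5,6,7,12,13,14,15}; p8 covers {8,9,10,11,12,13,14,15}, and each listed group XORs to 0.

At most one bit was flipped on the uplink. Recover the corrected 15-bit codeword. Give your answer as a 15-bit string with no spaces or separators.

010101110111101

s1 (pos 1,3,5,7,9,11,13,15): 0⊕0⊕0⊕1⊕0⊕1⊕1⊕1 = 0
s2 (pos 2,3,6,7,10,11,14,15): 0⊕0⊕1⊕1⊕1⊕1⊕0⊕1 = 1
s4 (pos 4,5,6,7,12,13,14,15): 1⊕0⊕1⊕1⊕1⊕1⊕0⊕1 = 0
s8 (pos 8,9,10,11,12,13,14,15): 1⊕0⊕1⊕1⊕1⊕1⊕0⊕1 = 0
Syndrome s8…s1 = 0010 → error at position 2.
Flip position 2: 000101110111101 → 010101110111101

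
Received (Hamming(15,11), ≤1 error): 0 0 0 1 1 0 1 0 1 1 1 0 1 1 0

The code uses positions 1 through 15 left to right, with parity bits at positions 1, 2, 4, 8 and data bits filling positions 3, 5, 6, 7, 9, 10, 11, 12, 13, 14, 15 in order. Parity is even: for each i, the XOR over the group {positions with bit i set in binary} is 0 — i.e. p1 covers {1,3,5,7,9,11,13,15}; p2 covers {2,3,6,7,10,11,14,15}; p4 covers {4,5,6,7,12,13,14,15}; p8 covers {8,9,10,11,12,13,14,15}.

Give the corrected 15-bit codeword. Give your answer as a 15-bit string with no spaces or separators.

s1 (pos 1,3,5,7,9,11,13,15): 0⊕0⊕1⊕1⊕1⊕1⊕1⊕0 = 1
s2 (pos 2,3,6,7,10,11,14,15): 0⊕0⊕0⊕1⊕1⊕1⊕1⊕0 = 0
s4 (pos 4,5,6,7,12,13,14,15): 1⊕1⊕0⊕1⊕0⊕1⊕1⊕0 = 1
s8 (pos 8,9,10,11,12,13,14,15): 0⊕1⊕1⊕1⊕0⊕1⊕1⊕0 = 1
Syndrome s8…s1 = 1101 → error at position 13.
Flip position 13: 000110101110110 → 000110101110010

000110101110010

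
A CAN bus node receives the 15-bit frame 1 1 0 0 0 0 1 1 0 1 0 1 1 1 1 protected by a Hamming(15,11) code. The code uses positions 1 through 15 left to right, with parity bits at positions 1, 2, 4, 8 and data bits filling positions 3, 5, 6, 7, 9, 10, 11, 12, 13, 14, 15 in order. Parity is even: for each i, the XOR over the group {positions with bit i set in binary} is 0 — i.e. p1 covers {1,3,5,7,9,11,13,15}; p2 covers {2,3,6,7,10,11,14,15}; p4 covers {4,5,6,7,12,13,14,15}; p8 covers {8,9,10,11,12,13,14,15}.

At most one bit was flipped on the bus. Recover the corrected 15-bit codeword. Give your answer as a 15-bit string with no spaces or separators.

s1 (pos 1,3,5,7,9,11,13,15): 1⊕0⊕0⊕1⊕0⊕0⊕1⊕1 = 0
s2 (pos 2,3,6,7,10,11,14,15): 1⊕0⊕0⊕1⊕1⊕0⊕1⊕1 = 1
s4 (pos 4,5,6,7,12,13,14,15): 0⊕0⊕0⊕1⊕1⊕1⊕1⊕1 = 1
s8 (pos 8,9,10,11,12,13,14,15): 1⊕0⊕1⊕0⊕1⊕1⊕1⊕1 = 0
Syndrome s8…s1 = 0110 → error at position 6.
Flip position 6: 110000110101111 → 110001110101111

110001110101111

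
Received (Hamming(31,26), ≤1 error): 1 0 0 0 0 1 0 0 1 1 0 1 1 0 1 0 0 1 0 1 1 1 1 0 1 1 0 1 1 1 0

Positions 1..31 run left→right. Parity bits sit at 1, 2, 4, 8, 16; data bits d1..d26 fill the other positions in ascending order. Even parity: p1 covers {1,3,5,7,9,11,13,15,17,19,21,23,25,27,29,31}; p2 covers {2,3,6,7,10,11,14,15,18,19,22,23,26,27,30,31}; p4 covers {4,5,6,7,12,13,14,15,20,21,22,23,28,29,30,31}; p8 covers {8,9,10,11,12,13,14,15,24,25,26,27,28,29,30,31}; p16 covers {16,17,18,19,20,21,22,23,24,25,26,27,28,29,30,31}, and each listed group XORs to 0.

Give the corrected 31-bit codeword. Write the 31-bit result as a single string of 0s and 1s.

s1 (pos 1,3,5,7,9,11,13,15,17,19,21,23,25,27,29,31): 1⊕0⊕0⊕0⊕1⊕0⊕1⊕1⊕0⊕0⊕1⊕1⊕1⊕0⊕1⊕0 = 0
s2 (pos 2,3,6,7,10,11,14,15,18,19,22,23,26,27,30,31): 0⊕0⊕1⊕0⊕1⊕0⊕0⊕1⊕1⊕0⊕1⊕1⊕1⊕0⊕1⊕0 = 0
s4 (pos 4,5,6,7,12,13,14,15,20,21,22,23,28,29,30,31): 0⊕0⊕1⊕0⊕1⊕1⊕0⊕1⊕1⊕1⊕1⊕1⊕1⊕1⊕1⊕0 = 1
s8 (pos 8,9,10,11,12,13,14,15,24,25,26,27,28,29,30,31): 0⊕1⊕1⊕0⊕1⊕1⊕0⊕1⊕0⊕1⊕1⊕0⊕1⊕1⊕1⊕0 = 0
s16 (pos 16,17,18,19,20,21,22,23,24,25,26,27,28,29,30,31): 0⊕0⊕1⊕0⊕1⊕1⊕1⊕1⊕0⊕1⊕1⊕0⊕1⊕1⊕1⊕0 = 0
Syndrome s16…s1 = 00100 → error at position 4.
Flip position 4: 1000010011011010010111101101110 → 1001010011011010010111101101110

1001010011011010010111101101110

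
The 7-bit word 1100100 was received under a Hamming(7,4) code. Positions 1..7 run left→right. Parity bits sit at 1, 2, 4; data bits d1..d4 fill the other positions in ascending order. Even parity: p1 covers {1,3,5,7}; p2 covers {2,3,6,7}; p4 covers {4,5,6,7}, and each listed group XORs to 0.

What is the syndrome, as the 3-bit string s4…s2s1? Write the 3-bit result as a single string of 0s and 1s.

s1 (pos 1,3,5,7): 1⊕0⊕1⊕0 = 0
s2 (pos 2,3,6,7): 1⊕0⊕0⊕0 = 1
s4 (pos 4,5,6,7): 0⊕1⊕0⊕0 = 1
Syndrome s4…s1 = 110 → error at position 6.

110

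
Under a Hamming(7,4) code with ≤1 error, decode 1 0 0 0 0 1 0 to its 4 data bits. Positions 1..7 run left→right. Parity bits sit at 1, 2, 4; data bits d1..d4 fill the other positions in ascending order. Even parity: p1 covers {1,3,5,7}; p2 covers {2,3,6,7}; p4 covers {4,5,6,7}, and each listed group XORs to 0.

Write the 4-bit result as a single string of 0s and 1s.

0011

s1 (pos 1,3,5,7): 1⊕0⊕0⊕0 = 1
s2 (pos 2,3,6,7): 0⊕0⊕1⊕0 = 1
s4 (pos 4,5,6,7): 0⊕0⊕1⊕0 = 1
Syndrome s4…s1 = 111 → error at position 7.
Flip position 7: 1000010 → 1000011
Read data bits from positions 3,5,6,7: 0011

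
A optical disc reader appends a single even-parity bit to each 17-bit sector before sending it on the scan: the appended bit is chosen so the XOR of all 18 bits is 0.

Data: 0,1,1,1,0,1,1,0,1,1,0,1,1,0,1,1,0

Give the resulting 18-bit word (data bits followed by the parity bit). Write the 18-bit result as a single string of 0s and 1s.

XOR of the 17 data bits: 0⊕1⊕1⊕1⊕0⊕1⊕1⊕0⊕1⊕1⊕0⊕1⊕1⊕0⊕1⊕1⊕0 = 1
Parity bit = 1 (so all 18 bits XOR to 0).

011101101101101101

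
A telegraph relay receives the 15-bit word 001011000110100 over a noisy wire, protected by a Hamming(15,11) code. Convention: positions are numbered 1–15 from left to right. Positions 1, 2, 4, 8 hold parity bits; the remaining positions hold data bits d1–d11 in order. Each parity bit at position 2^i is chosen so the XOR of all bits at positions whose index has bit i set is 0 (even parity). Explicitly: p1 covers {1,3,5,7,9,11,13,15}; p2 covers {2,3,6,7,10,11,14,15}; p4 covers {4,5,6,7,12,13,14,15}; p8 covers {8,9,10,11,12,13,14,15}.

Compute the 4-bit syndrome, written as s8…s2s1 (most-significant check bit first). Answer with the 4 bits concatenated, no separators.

s1 (pos 1,3,5,7,9,11,13,15): 0⊕1⊕1⊕0⊕0⊕1⊕1⊕0 = 0
s2 (pos 2,3,6,7,10,11,14,15): 0⊕1⊕1⊕0⊕1⊕1⊕0⊕0 = 0
s4 (pos 4,5,6,7,12,13,14,15): 0⊕1⊕1⊕0⊕0⊕1⊕0⊕0 = 1
s8 (pos 8,9,10,11,12,13,14,15): 0⊕0⊕1⊕1⊕0⊕1⊕0⊕0 = 1
Syndrome s8…s1 = 1100 → error at position 12.

1100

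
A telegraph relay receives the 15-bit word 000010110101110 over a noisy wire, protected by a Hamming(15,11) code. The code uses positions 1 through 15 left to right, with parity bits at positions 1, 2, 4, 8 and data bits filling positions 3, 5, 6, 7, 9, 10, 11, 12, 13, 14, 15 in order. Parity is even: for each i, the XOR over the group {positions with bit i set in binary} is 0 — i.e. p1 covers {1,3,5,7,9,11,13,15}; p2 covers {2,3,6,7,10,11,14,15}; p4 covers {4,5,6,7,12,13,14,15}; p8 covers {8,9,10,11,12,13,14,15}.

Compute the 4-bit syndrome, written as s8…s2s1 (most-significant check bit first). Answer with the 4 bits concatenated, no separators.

s1 (pos 1,3,5,7,9,11,13,15): 0⊕0⊕1⊕1⊕0⊕0⊕1⊕0 = 1
s2 (pos 2,3,6,7,10,11,14,15): 0⊕0⊕0⊕1⊕1⊕0⊕1⊕0 = 1
s4 (pos 4,5,6,7,12,13,14,15): 0⊕1⊕0⊕1⊕1⊕1⊕1⊕0 = 1
s8 (pos 8,9,10,11,12,13,14,15): 1⊕0⊕1⊕0⊕1⊕1⊕1⊕0 = 1
Syndrome s8…s1 = 1111 → error at position 15.

1111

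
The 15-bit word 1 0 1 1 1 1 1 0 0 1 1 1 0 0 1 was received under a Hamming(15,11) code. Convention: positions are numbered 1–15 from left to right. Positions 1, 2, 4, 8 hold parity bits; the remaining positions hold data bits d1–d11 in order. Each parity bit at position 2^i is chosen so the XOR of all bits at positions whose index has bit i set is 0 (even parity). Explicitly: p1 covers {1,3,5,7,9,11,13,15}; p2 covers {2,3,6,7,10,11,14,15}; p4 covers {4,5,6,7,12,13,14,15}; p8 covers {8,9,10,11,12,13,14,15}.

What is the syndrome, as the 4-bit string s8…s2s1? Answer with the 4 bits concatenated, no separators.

0000

s1 (pos 1,3,5,7,9,11,13,15): 1⊕1⊕1⊕1⊕0⊕1⊕0⊕1 = 0
s2 (pos 2,3,6,7,10,11,14,15): 0⊕1⊕1⊕1⊕1⊕1⊕0⊕1 = 0
s4 (pos 4,5,6,7,12,13,14,15): 1⊕1⊕1⊕1⊕1⊕0⊕0⊕1 = 0
s8 (pos 8,9,10,11,12,13,14,15): 0⊕0⊕1⊕1⊕1⊕0⊕0⊕1 = 0
Syndrome s8…s1 = 0000 → no error.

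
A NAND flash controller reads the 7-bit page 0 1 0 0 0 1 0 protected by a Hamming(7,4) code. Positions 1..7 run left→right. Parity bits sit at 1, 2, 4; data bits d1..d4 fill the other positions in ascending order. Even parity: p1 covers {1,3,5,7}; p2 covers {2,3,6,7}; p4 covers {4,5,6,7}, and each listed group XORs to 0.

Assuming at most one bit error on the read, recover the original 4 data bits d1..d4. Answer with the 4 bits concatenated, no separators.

s1 (pos 1,3,5,7): 0⊕0⊕0⊕0 = 0
s2 (pos 2,3,6,7): 1⊕0⊕1⊕0 = 0
s4 (pos 4,5,6,7): 0⊕0⊕1⊕0 = 1
Syndrome s4…s1 = 100 → error at position 4.
Flip position 4: 0100010 → 0101010
Read data bits from positions 3,5,6,7: 0010

0010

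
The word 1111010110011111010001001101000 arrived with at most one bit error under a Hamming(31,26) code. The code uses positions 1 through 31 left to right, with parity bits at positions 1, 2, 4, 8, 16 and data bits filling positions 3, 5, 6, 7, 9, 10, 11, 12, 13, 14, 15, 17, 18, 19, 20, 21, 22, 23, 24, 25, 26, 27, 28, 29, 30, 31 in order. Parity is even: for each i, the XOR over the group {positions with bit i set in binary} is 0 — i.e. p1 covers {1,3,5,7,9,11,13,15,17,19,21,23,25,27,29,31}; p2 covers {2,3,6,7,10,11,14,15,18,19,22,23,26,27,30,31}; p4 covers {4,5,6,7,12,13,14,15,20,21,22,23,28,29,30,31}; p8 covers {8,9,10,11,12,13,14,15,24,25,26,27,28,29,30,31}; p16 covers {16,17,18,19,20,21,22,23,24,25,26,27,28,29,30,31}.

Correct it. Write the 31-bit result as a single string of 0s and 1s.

s1 (pos 1,3,5,7,9,11,13,15,17,19,21,23,25,27,29,31): 1⊕1⊕0⊕0⊕1⊕0⊕1⊕1⊕0⊕0⊕0⊕0⊕1⊕0⊕0⊕0 = 0
s2 (pos 2,3,6,7,10,11,14,15,18,19,22,23,26,27,30,31): 1⊕1⊕1⊕0⊕0⊕0⊕1⊕1⊕1⊕0⊕1⊕0⊕1⊕0⊕0⊕0 = 0
s4 (pos 4,5,6,7,12,13,14,15,20,21,22,23,28,29,30,31): 1⊕0⊕1⊕0⊕1⊕1⊕1⊕1⊕0⊕0⊕1⊕0⊕1⊕0⊕0⊕0 = 0
s8 (pos 8,9,10,11,12,13,14,15,24,25,26,27,28,29,30,31): 1⊕1⊕0⊕0⊕1⊕1⊕1⊕1⊕0⊕1⊕1⊕0⊕1⊕0⊕0⊕0 = 1
s16 (pos 16,17,18,19,20,21,22,23,24,25,26,27,28,29,30,31): 1⊕0⊕1⊕0⊕0⊕0⊕1⊕0⊕0⊕1⊕1⊕0⊕1⊕0⊕0⊕0 = 0
Syndrome s16…s1 = 01000 → error at position 8.
Flip position 8: 1111010110011111010001001101000 → 1111010010011111010001001101000

1111010010011111010001001101000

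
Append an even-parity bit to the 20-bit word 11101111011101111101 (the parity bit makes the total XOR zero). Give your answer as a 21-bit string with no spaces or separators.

XOR of the 20 data bits: 1⊕1⊕1⊕0⊕1⊕1⊕1⊕1⊕0⊕1⊕1⊕1⊕0⊕1⊕1⊕1⊕1⊕1⊕0⊕1 = 0
Parity bit = 0 (so all 21 bits XOR to 0).

111011110111011111010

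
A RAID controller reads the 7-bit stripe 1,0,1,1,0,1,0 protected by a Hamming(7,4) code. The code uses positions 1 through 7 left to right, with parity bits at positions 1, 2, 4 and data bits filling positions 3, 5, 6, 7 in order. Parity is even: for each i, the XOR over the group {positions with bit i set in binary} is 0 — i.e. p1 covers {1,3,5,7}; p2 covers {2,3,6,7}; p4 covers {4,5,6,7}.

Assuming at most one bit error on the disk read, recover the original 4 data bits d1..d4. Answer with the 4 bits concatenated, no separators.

1010

s1 (pos 1,3,5,7): 1⊕1⊕0⊕0 = 0
s2 (pos 2,3,6,7): 0⊕1⊕1⊕0 = 0
s4 (pos 4,5,6,7): 1⊕0⊕1⊕0 = 0
Syndrome s4…s1 = 000 → no error.
Read data bits from positions 3,5,6,7: 1010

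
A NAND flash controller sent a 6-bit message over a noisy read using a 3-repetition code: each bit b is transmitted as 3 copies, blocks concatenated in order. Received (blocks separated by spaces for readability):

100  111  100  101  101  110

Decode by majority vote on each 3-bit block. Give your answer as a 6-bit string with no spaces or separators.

010111

Block 1 (100): 1 one → 0
Block 2 (111): 3 ones → 1
Block 3 (100): 1 one → 0
Block 4 (101): 2 ones → 1
Block 5 (101): 2 ones → 1
Block 6 (110): 2 ones → 1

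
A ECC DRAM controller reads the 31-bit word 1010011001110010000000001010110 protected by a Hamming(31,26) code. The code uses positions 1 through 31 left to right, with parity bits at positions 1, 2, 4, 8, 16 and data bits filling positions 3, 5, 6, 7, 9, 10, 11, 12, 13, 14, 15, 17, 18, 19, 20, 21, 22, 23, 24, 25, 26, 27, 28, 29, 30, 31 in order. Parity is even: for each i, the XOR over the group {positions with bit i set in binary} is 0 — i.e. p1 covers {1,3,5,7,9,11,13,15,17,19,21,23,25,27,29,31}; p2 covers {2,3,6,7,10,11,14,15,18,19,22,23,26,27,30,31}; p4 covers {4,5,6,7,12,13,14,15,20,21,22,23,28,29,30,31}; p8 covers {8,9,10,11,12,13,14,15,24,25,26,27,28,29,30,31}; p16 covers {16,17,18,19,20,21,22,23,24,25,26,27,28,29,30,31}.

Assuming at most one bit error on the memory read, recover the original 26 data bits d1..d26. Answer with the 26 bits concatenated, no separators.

s1 (pos 1,3,5,7,9,11,13,15,17,19,21,23,25,27,29,31): 1⊕1⊕0⊕1⊕0⊕1⊕0⊕1⊕0⊕0⊕0⊕0⊕1⊕1⊕1⊕0 = 0
s2 (pos 2,3,6,7,10,11,14,15,18,19,22,23,26,27,30,31): 0⊕1⊕1⊕1⊕1⊕1⊕0⊕1⊕0⊕0⊕0⊕0⊕0⊕1⊕1⊕0 = 0
s4 (pos 4,5,6,7,12,13,14,15,20,21,22,23,28,29,30,31): 0⊕0⊕1⊕1⊕1⊕0⊕0⊕1⊕0⊕0⊕0⊕0⊕0⊕1⊕1⊕0 = 0
s8 (pos 8,9,10,11,12,13,14,15,24,25,26,27,28,29,30,31): 0⊕0⊕1⊕1⊕1⊕0⊕0⊕1⊕0⊕1⊕0⊕1⊕0⊕1⊕1⊕0 = 0
s16 (pos 16,17,18,19,20,21,22,23,24,25,26,27,28,29,30,31): 0⊕0⊕0⊕0⊕0⊕0⊕0⊕0⊕0⊕1⊕0⊕1⊕0⊕1⊕1⊕0 = 0
Syndrome s16…s1 = 00000 → no error.
Read data bits from positions 3,5,6,7,9,10,11,12,13,14,15,17,18,19,20,21,22,23,24,25,26,27,28,29,30,31: 10110111001000000001010110

10110111001000000001010110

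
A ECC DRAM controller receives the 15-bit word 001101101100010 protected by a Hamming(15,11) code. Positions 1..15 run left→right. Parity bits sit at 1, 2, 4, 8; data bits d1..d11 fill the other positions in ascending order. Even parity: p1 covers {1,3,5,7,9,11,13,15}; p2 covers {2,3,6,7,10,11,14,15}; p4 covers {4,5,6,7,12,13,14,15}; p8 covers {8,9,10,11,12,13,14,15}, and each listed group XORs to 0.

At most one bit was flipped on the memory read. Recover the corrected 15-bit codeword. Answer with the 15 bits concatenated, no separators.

001101101110010

s1 (pos 1,3,5,7,9,11,13,15): 0⊕1⊕0⊕1⊕1⊕0⊕0⊕0 = 1
s2 (pos 2,3,6,7,10,11,14,15): 0⊕1⊕1⊕1⊕1⊕0⊕1⊕0 = 1
s4 (pos 4,5,6,7,12,13,14,15): 1⊕0⊕1⊕1⊕0⊕0⊕1⊕0 = 0
s8 (pos 8,9,10,11,12,13,14,15): 0⊕1⊕1⊕0⊕0⊕0⊕1⊕0 = 1
Syndrome s8…s1 = 1011 → error at position 11.
Flip position 11: 001101101100010 → 001101101110010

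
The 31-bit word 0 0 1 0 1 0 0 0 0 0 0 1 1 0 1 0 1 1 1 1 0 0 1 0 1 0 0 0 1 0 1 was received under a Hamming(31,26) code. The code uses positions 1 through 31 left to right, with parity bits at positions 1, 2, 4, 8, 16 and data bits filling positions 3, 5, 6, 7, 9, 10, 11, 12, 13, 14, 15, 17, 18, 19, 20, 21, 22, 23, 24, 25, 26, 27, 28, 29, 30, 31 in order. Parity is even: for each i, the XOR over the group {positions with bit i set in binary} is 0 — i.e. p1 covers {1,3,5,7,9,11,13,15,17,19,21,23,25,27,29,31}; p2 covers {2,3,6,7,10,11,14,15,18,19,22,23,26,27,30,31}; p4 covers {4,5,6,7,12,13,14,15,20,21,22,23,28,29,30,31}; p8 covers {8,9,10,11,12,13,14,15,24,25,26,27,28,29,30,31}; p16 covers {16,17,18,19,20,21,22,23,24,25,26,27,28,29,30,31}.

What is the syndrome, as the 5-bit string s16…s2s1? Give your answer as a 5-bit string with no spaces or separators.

s1 (pos 1,3,5,7,9,11,13,15,17,19,21,23,25,27,29,31): 0⊕1⊕1⊕0⊕0⊕0⊕1⊕1⊕1⊕1⊕0⊕1⊕1⊕0⊕1⊕1 = 0
s2 (pos 2,3,6,7,10,11,14,15,18,19,22,23,26,27,30,31): 0⊕1⊕0⊕0⊕0⊕0⊕0⊕1⊕1⊕1⊕0⊕1⊕0⊕0⊕0⊕1 = 0
s4 (pos 4,5,6,7,12,13,14,15,20,21,22,23,28,29,30,31): 0⊕1⊕0⊕0⊕1⊕1⊕0⊕1⊕1⊕0⊕0⊕1⊕0⊕1⊕0⊕1 = 0
s8 (pos 8,9,10,11,12,13,14,15,24,25,26,27,28,29,30,31): 0⊕0⊕0⊕0⊕1⊕1⊕0⊕1⊕0⊕1⊕0⊕0⊕0⊕1⊕0⊕1 = 0
s16 (pos 16,17,18,19,20,21,22,23,24,25,26,27,28,29,30,31): 0⊕1⊕1⊕1⊕1⊕0⊕0⊕1⊕0⊕1⊕0⊕0⊕0⊕1⊕0⊕1 = 0
Syndrome s16…s1 = 00000 → no error.

00000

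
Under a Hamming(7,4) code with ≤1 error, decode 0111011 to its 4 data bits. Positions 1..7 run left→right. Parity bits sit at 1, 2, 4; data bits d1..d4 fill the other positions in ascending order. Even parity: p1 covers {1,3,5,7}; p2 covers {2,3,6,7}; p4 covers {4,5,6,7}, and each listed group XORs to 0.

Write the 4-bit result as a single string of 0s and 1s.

s1 (pos 1,3,5,7): 0⊕1⊕0⊕1 = 0
s2 (pos 2,3,6,7): 1⊕1⊕1⊕1 = 0
s4 (pos 4,5,6,7): 1⊕0⊕1⊕1 = 1
Syndrome s4…s1 = 100 → error at position 4.
Flip position 4: 0111011 → 0110011
Read data bits from positions 3,5,6,7: 1011

1011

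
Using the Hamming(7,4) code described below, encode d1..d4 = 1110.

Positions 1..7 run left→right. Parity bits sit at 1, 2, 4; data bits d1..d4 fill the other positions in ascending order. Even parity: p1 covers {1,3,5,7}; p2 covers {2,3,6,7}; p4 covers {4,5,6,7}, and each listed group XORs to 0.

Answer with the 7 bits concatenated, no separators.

0010110

Place data at non-parity positions: p1 p2 1 p4 1 1 0
p1 (pos 1,3,5,7): XOR of data positions = 1⊕1⊕0 = 0
p2 (pos 2,3,6,7): XOR of data positions = 1⊕1⊕0 = 0
p4 (pos 4,5,6,7): XOR of data positions = 1⊕1⊕0 = 0
Codeword: 0010110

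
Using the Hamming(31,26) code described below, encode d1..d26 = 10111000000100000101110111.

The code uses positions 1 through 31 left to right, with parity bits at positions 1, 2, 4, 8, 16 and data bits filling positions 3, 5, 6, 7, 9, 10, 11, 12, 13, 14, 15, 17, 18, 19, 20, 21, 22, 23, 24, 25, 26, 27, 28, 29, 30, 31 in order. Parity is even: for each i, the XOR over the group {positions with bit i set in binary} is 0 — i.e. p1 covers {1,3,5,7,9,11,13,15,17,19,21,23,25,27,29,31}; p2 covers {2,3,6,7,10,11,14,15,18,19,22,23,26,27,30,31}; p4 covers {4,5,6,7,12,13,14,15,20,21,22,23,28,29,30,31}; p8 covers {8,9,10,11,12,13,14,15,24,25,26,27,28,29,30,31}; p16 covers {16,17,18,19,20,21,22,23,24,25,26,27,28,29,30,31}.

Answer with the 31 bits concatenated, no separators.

Place data at non-parity positions: p1 p2 1 p4 0 1 1 p8 1 0 0 0 0 0 0 p16 1 0 0 0 0 0 1 0 1 1 1 0 1 1 1
p1 (pos 1,3,5,7,9,11,13,15,17,19,21,23,25,27,29,31): XOR of data positions = 1⊕0⊕1⊕1⊕0⊕0⊕0⊕1⊕0⊕0⊕1⊕1⊕1⊕1⊕1 = 1
p2 (pos 2,3,6,7,10,11,14,15,18,19,22,23,26,27,30,31): XOR of data positions = 1⊕1⊕1⊕0⊕0⊕0⊕0⊕0⊕0⊕0⊕1⊕1⊕1⊕1⊕1 = 0
p4 (pos 4,5,6,7,12,13,14,15,20,21,22,23,28,29,30,31): XOR of data positions = 0⊕1⊕1⊕0⊕0⊕0⊕0⊕0⊕0⊕0⊕1⊕0⊕1⊕1⊕1 = 0
p8 (pos 8,9,10,11,12,13,14,15,24,25,26,27,28,29,30,31): XOR of data positions = 1⊕0⊕0⊕0⊕0⊕0⊕0⊕0⊕1⊕1⊕1⊕0⊕1⊕1⊕1 = 1
p16 (pos 16,17,18,19,20,21,22,23,24,25,26,27,28,29,30,31): XOR of data positions = 1⊕0⊕0⊕0⊕0⊕0⊕1⊕0⊕1⊕1⊕1⊕0⊕1⊕1⊕1 = 0
Codeword: 1010011110000000100000101110111

1010011110000000100000101110111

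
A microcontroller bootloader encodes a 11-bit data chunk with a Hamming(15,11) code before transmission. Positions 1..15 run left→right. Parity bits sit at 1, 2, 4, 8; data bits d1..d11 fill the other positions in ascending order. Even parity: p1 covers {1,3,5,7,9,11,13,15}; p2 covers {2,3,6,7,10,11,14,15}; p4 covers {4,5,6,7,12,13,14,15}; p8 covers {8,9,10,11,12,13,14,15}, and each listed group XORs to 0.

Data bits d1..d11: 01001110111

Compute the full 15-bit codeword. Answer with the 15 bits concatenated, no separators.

100010001110111

Place data at non-parity positions: p1 p2 0 p4 1 0 0 p8 1 1 1 0 1 1 1
p1 (pos 1,3,5,7,9,11,13,15): XOR of data positions = 0⊕1⊕0⊕1⊕1⊕1⊕1 = 1
p2 (pos 2,3,6,7,10,11,14,15): XOR of data positions = 0⊕0⊕0⊕1⊕1⊕1⊕1 = 0
p4 (pos 4,5,6,7,12,13,14,15): XOR of data positions = 1⊕0⊕0⊕0⊕1⊕1⊕1 = 0
p8 (pos 8,9,10,11,12,13,14,15): XOR of data positions = 1⊕1⊕1⊕0⊕1⊕1⊕1 = 0
Codeword: 100010001110111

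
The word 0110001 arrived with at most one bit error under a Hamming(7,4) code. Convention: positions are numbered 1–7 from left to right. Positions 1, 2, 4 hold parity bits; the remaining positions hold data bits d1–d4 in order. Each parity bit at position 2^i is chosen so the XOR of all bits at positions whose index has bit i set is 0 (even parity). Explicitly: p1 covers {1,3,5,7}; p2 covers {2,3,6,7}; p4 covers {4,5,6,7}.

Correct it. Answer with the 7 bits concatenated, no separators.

0110011

s1 (pos 1,3,5,7): 0⊕1⊕0⊕1 = 0
s2 (pos 2,3,6,7): 1⊕1⊕0⊕1 = 1
s4 (pos 4,5,6,7): 0⊕0⊕0⊕1 = 1
Syndrome s4…s1 = 110 → error at position 6.
Flip position 6: 0110001 → 0110011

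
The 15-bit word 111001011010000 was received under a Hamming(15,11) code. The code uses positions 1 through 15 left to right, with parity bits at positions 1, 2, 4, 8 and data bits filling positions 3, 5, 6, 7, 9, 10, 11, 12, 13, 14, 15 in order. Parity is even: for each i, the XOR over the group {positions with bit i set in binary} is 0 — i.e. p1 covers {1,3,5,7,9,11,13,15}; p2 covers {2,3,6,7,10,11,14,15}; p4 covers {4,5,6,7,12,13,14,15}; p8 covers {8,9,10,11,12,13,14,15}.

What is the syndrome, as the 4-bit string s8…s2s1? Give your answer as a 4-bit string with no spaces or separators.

1100

s1 (pos 1,3,5,7,9,11,13,15): 1⊕1⊕0⊕0⊕1⊕1⊕0⊕0 = 0
s2 (pos 2,3,6,7,10,11,14,15): 1⊕1⊕1⊕0⊕0⊕1⊕0⊕0 = 0
s4 (pos 4,5,6,7,12,13,14,15): 0⊕0⊕1⊕0⊕0⊕0⊕0⊕0 = 1
s8 (pos 8,9,10,11,12,13,14,15): 1⊕1⊕0⊕1⊕0⊕0⊕0⊕0 = 1
Syndrome s8…s1 = 1100 → error at position 12.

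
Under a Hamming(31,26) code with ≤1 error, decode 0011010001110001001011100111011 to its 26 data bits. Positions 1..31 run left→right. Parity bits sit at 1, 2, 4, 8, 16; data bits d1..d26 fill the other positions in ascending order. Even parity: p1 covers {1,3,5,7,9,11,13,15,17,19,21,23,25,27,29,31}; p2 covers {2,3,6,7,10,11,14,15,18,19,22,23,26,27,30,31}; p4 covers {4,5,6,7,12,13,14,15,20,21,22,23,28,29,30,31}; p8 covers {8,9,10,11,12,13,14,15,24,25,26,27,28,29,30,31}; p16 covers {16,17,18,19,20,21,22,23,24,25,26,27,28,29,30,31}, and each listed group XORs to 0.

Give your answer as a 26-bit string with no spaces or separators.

10110111000001011100111011

s1 (pos 1,3,5,7,9,11,13,15,17,19,21,23,25,27,29,31): 0⊕1⊕0⊕0⊕0⊕1⊕0⊕0⊕0⊕1⊕1⊕1⊕0⊕1⊕0⊕1 = 1
s2 (pos 2,3,6,7,10,11,14,15,18,19,22,23,26,27,30,31): 0⊕1⊕1⊕0⊕1⊕1⊕0⊕0⊕0⊕1⊕1⊕1⊕1⊕1⊕1⊕1 = 1
s4 (pos 4,5,6,7,12,13,14,15,20,21,22,23,28,29,30,31): 1⊕0⊕1⊕0⊕1⊕0⊕0⊕0⊕0⊕1⊕1⊕1⊕1⊕0⊕1⊕1 = 1
s8 (pos 8,9,10,11,12,13,14,15,24,25,26,27,28,29,30,31): 0⊕0⊕1⊕1⊕1⊕0⊕0⊕0⊕0⊕0⊕1⊕1⊕1⊕0⊕1⊕1 = 0
s16 (pos 16,17,18,19,20,21,22,23,24,25,26,27,28,29,30,31): 1⊕0⊕0⊕1⊕0⊕1⊕1⊕1⊕0⊕0⊕1⊕1⊕1⊕0⊕1⊕1 = 0
Syndrome s16…s1 = 00111 → error at position 7.
Flip position 7: 0011010001110001001011100111011 → 0011011001110001001011100111011
Read data bits from positions 3,5,6,7,9,10,11,12,13,14,15,17,18,19,20,21,22,23,24,25,26,27,28,29,30,31: 10110111000001011100111011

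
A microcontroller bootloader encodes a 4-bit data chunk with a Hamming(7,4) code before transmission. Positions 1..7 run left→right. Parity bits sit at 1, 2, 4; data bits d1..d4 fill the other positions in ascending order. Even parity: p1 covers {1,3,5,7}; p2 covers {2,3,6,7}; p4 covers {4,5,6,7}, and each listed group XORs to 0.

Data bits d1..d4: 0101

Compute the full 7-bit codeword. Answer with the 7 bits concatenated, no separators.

0100101

Place data at non-parity positions: p1 p2 0 p4 1 0 1
p1 (pos 1,3,5,7): XOR of data positions = 0⊕1⊕1 = 0
p2 (pos 2,3,6,7): XOR of data positions = 0⊕0⊕1 = 1
p4 (pos 4,5,6,7): XOR of data positions = 1⊕0⊕1 = 0
Codeword: 0100101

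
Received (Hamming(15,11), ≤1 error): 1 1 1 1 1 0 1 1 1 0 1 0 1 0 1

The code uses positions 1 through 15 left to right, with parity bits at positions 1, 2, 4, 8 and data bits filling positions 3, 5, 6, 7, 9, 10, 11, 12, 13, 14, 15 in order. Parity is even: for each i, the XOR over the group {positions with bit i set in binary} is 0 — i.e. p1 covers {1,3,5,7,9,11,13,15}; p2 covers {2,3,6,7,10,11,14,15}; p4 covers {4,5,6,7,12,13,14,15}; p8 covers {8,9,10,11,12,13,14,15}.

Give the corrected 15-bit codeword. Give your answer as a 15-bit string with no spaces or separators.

s1 (pos 1,3,5,7,9,11,13,15): 1⊕1⊕1⊕1⊕1⊕1⊕1⊕1 = 0
s2 (pos 2,3,6,7,10,11,14,15): 1⊕1⊕0⊕1⊕0⊕1⊕0⊕1 = 1
s4 (pos 4,5,6,7,12,13,14,15): 1⊕1⊕0⊕1⊕0⊕1⊕0⊕1 = 1
s8 (pos 8,9,10,11,12,13,14,15): 1⊕1⊕0⊕1⊕0⊕1⊕0⊕1 = 1
Syndrome s8…s1 = 1110 → error at position 14.
Flip position 14: 111110111010101 → 111110111010111

111110111010111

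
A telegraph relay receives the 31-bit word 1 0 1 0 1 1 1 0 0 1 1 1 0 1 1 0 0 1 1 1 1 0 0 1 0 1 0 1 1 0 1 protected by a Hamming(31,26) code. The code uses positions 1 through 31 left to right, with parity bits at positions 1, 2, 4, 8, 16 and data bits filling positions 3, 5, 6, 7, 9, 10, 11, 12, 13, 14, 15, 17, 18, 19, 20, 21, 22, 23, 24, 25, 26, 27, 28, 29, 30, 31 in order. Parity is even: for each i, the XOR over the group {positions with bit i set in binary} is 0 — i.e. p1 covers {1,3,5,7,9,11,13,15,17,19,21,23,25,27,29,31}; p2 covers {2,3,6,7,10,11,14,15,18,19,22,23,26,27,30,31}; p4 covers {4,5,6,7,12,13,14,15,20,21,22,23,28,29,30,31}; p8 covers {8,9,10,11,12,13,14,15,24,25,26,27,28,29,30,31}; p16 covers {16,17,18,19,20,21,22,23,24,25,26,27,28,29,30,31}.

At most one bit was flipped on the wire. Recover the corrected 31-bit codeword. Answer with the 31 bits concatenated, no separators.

s1 (pos 1,3,5,7,9,11,13,15,17,19,21,23,25,27,29,31): 1⊕1⊕1⊕1⊕0⊕1⊕0⊕1⊕0⊕1⊕1⊕0⊕0⊕0⊕1⊕1 = 0
s2 (pos 2,3,6,7,10,11,14,15,18,19,22,23,26,27,30,31): 0⊕1⊕1⊕1⊕1⊕1⊕1⊕1⊕1⊕1⊕0⊕0⊕1⊕0⊕0⊕1 = 1
s4 (pos 4,5,6,7,12,13,14,15,20,21,22,23,28,29,30,31): 0⊕1⊕1⊕1⊕1⊕0⊕1⊕1⊕1⊕1⊕0⊕0⊕1⊕1⊕0⊕1 = 1
s8 (pos 8,9,10,11,12,13,14,15,24,25,26,27,28,29,30,31): 0⊕0⊕1⊕1⊕1⊕0⊕1⊕1⊕1⊕0⊕1⊕0⊕1⊕1⊕0⊕1 = 0
s16 (pos 16,17,18,19,20,21,22,23,24,25,26,27,28,29,30,31): 0⊕0⊕1⊕1⊕1⊕1⊕0⊕0⊕1⊕0⊕1⊕0⊕1⊕1⊕0⊕1 = 1
Syndrome s16…s1 = 10110 → error at position 22.
Flip position 22: 1010111001110110011110010101101 → 1010111001110110011111010101101

1010111001110110011111010101101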